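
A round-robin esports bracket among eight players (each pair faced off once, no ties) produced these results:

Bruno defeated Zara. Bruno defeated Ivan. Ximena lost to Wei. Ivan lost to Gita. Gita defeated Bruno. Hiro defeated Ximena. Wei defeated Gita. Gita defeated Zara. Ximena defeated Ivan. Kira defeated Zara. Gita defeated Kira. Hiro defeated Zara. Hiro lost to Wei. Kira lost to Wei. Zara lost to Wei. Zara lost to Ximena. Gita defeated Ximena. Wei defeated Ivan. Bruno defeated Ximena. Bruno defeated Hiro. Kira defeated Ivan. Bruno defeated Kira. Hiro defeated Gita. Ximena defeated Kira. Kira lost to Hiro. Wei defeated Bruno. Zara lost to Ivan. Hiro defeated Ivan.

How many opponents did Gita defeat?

Gita's results: beat Ximena, Zara, Ivan, Kira, Bruno; lost to Wei, Hiro.
That is 5 wins.

5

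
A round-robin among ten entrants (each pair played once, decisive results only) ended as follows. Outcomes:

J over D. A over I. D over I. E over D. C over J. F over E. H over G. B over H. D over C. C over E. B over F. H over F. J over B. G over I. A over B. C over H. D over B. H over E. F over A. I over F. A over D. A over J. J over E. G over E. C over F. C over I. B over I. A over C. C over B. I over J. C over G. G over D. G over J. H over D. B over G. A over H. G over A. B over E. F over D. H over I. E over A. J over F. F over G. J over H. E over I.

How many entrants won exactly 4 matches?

1

Win totals: A 6, B 5, C 7, D 3, E 3, F 4, G 5, H 5, I 2, J 5.
Exactly 4: F — 1 entrant.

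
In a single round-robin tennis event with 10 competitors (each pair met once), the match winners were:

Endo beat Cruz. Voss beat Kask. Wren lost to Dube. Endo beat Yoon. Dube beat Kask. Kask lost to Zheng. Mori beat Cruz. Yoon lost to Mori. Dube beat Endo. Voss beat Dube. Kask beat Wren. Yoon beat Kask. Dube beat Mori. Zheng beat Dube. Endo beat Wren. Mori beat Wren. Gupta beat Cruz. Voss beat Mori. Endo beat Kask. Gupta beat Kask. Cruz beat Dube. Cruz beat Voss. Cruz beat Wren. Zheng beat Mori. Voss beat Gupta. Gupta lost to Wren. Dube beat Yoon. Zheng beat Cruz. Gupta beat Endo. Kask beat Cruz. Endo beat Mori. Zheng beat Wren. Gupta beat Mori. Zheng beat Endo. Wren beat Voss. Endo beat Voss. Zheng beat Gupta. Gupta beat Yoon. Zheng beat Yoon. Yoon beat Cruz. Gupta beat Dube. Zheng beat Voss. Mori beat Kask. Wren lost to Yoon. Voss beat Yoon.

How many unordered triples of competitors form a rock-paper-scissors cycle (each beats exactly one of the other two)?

20

Win totals: Endo 6, Cruz 3, Wren 2, Dube 5, Yoon 3, Zheng 9, Kask 2, Gupta 6, Mori 4, Voss 5.
A competitor with w wins dominates both others in C(w,2) triples; summing gives 15 + 3 + 1 + 10 + 3 + 36 + 1 + 15 + 6 + 10 = 100 transitive triples.
Total triples C(10,3) = 120, so cyclic triples = 120 − 100 = 20.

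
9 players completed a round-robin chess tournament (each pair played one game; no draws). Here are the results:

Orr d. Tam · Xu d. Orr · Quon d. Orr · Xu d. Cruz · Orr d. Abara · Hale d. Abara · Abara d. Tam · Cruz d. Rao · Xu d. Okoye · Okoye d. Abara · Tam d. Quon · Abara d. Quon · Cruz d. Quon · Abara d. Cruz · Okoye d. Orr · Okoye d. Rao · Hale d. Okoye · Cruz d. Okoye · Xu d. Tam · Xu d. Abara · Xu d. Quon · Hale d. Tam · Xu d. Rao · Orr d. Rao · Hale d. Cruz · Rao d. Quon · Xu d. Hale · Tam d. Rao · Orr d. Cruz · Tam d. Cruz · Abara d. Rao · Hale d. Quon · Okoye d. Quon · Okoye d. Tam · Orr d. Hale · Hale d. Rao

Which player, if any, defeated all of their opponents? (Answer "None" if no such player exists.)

Xu

Xu has 8 wins out of 8 opponents — a perfect record.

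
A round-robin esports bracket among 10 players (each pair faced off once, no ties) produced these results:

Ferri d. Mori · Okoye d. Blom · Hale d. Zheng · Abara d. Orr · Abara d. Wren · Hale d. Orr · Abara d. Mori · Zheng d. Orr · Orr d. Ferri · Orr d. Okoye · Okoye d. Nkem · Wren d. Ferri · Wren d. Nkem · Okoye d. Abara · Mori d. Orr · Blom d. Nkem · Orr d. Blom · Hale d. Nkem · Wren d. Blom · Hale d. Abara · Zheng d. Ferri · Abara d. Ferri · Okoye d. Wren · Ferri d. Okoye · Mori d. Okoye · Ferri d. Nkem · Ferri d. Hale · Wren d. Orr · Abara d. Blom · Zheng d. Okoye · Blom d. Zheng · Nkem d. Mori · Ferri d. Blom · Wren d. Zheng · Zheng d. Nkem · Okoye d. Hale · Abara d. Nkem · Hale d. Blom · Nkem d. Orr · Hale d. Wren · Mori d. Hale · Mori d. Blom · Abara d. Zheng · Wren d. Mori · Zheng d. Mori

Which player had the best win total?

Win totals: Ferri 5, Mori 4, Okoye 5, Hale 6, Zheng 5, Blom 2, Nkem 2, Orr 3, Abara 7, Wren 6.
Abara leads with 7 wins (next highest: 6).

Abara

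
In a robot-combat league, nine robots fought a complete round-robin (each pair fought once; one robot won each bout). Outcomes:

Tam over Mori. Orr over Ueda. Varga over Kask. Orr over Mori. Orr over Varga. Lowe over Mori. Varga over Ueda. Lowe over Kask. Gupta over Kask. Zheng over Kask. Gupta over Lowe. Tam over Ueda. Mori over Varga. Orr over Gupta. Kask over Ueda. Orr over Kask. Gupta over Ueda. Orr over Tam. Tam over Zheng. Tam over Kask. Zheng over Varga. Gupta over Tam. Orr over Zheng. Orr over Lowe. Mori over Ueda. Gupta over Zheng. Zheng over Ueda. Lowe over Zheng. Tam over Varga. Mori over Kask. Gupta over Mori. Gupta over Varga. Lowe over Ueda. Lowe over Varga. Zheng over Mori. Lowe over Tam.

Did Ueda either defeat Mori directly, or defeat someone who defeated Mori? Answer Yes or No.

Ueda did not beat Mori directly.
Ueda beat no one, so there is no intermediate robot.

No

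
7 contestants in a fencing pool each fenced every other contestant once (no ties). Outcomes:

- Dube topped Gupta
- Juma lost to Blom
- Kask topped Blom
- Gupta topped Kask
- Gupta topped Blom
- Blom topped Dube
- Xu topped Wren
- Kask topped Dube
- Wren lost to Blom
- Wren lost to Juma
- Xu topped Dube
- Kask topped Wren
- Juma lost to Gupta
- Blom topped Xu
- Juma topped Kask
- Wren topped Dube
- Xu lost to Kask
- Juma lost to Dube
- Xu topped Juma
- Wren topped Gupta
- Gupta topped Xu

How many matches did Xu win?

3

Xu's results: beat Wren, Juma, Dube; lost to Kask, Blom, Gupta.
That is 3 wins.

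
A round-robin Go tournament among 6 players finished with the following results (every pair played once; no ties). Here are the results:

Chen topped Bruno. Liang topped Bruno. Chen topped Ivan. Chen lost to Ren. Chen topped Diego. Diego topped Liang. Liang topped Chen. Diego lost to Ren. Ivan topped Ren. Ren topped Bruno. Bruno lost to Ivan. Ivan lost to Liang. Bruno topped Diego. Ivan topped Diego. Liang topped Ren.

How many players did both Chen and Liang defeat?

2

Chen beat: Bruno, Diego, Ivan.
Liang beat: Chen, Bruno, Ren, Ivan.
Both beat: Bruno, Ivan — 2.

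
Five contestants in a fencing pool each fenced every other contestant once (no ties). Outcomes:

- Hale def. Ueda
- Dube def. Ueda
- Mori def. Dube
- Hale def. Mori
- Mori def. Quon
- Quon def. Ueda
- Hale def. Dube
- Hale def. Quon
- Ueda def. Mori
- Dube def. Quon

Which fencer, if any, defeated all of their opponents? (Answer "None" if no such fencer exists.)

Hale has 4 wins out of 4 opponents — a perfect record.

Hale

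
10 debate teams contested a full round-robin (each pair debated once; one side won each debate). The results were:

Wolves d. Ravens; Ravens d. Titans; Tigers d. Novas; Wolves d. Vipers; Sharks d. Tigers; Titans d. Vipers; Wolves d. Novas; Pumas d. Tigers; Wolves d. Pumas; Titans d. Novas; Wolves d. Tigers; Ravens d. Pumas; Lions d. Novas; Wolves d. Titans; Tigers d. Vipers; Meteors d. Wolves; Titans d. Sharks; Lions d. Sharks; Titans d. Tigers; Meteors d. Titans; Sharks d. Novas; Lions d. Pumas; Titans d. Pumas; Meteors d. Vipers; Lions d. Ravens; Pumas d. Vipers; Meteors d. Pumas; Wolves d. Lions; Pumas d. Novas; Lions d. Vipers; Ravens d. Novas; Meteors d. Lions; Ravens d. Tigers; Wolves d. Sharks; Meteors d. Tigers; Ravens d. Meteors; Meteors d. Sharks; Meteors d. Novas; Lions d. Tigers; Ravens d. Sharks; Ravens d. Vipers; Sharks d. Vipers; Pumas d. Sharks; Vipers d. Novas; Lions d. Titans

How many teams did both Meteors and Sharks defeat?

Meteors beat: Lions, Novas, Vipers, Pumas, Titans, Wolves, Tigers, Sharks.
Sharks beat: Novas, Vipers, Tigers.
Both beat: Novas, Vipers, Tigers — 3.

3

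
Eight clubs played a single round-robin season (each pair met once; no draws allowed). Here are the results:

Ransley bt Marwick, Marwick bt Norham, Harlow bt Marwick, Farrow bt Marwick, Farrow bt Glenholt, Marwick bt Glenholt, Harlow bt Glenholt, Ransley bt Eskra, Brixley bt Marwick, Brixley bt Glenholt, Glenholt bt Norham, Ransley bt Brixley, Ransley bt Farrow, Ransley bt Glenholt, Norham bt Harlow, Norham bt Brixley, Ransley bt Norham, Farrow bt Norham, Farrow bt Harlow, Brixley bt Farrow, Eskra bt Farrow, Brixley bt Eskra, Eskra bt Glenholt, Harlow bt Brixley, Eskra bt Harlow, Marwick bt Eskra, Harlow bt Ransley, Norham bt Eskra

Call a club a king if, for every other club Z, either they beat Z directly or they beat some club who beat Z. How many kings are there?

5

Glenholt cannot reach Farrow, Marwick, Ransley in two steps.
Farrow reaches everyone (king).
Marwick cannot reach Ransley in two steps.
Harlow reaches everyone (king).
Ransley reaches everyone (king).
Norham reaches everyone (king).
Brixley cannot reach Ransley in two steps.
Eskra reaches everyone (king).
Kings: Farrow, Harlow, Ransley, Norham, Eskra — 5.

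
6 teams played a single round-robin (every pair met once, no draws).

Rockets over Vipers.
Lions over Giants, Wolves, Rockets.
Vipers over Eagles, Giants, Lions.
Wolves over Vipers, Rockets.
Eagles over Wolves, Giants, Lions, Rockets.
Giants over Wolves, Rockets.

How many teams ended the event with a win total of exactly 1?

1

Win totals: Vipers 3, Lions 3, Giants 2, Rockets 1, Eagles 4, Wolves 2.
Exactly 1: Rockets — 1 team.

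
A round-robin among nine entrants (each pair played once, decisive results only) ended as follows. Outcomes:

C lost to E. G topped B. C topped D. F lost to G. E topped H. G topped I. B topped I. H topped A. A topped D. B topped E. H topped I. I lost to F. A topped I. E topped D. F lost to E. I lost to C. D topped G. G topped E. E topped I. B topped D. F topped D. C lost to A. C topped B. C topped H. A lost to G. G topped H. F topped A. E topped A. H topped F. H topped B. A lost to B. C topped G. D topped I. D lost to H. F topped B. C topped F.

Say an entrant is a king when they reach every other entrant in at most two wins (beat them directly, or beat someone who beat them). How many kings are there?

A cannot reach E in two steps.
B reaches everyone (king).
C reaches everyone (king).
D cannot reach C in two steps.
E reaches everyone (king).
F cannot reach H in two steps.
G reaches everyone (king).
H reaches everyone (king).
I cannot reach A, B, C, D, E, F, G, H in two steps.
Kings: B, C, E, G, H — 5.

5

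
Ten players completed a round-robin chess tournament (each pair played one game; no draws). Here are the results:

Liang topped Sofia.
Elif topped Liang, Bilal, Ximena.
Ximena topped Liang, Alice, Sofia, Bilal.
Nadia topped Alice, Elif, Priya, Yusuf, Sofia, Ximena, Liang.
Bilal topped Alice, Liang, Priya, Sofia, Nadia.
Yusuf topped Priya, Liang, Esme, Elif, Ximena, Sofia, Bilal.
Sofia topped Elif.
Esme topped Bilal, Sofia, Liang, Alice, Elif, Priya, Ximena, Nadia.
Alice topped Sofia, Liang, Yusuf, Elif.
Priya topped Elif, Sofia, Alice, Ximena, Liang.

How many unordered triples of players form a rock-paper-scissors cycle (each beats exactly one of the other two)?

15

Win totals: Yusuf 7, Nadia 7, Alice 4, Liang 1, Priya 5, Elif 3, Ximena 4, Bilal 5, Esme 8, Sofia 1.
A player with w wins dominates both others in C(w,2) triples; summing gives 21 + 21 + 6 + 0 + 10 + 3 + 6 + 10 + 28 + 0 = 105 transitive triples.
Total triples C(10,3) = 120, so cyclic triples = 120 − 105 = 15.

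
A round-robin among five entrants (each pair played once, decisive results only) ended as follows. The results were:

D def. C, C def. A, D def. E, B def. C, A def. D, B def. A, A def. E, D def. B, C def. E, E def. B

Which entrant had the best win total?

Win totals: A 2, B 2, C 2, D 3, E 1.
D leads with 3 wins (next highest: 2).

D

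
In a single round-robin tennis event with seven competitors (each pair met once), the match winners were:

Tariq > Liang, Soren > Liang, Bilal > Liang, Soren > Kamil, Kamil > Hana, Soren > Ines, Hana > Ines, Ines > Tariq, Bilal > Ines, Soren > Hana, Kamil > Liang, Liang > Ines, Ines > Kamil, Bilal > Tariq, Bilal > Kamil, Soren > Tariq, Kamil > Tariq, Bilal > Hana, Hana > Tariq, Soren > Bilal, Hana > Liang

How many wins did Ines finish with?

2

Ines' results: beat Tariq, Kamil; lost to Bilal, Hana, Liang, Soren.
That is 2 wins.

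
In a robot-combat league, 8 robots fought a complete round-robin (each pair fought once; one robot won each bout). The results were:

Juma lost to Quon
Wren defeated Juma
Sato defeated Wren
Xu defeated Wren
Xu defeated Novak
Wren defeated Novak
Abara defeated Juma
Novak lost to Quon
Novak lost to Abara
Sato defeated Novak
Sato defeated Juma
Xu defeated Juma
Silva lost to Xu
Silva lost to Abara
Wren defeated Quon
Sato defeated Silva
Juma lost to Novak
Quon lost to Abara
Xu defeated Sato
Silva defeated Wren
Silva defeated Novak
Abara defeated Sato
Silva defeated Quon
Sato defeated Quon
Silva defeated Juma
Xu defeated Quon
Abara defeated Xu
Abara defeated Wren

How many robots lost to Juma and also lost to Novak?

0

Juma beat: no one.
Novak beat: Juma.
No one was beaten by both.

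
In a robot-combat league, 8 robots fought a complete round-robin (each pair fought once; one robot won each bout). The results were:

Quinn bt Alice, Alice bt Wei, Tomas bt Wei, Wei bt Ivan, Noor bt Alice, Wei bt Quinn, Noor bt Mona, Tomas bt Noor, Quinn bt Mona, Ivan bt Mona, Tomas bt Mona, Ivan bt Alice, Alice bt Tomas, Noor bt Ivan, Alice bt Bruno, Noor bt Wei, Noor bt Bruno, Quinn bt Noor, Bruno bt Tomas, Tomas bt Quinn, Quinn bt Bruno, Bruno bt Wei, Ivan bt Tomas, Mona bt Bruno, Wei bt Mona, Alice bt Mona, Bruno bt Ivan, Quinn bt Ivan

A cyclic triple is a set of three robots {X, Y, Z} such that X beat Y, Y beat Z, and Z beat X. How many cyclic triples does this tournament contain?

15

Win totals: Noor 5, Wei 3, Tomas 4, Alice 4, Quinn 5, Bruno 3, Mona 1, Ivan 3.
A robot with w wins dominates both others in C(w,2) triples; summing gives 10 + 3 + 6 + 6 + 10 + 3 + 0 + 3 = 41 transitive triples.
Total triples C(8,3) = 56, so cyclic triples = 56 − 41 = 15.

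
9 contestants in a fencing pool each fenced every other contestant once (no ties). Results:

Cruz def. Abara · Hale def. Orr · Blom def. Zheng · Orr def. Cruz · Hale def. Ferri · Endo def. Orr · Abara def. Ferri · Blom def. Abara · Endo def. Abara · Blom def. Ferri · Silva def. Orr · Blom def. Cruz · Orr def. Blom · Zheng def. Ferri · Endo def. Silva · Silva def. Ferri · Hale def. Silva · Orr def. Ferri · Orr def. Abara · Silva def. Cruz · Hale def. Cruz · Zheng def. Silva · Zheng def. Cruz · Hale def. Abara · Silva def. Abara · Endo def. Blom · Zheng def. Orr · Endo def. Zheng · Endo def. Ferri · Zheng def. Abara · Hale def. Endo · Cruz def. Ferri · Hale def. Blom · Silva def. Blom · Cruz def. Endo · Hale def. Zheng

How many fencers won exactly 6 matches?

1

Win totals: Endo 6, Silva 5, Zheng 5, Hale 8, Orr 4, Ferri 0, Abara 1, Cruz 3, Blom 4.
Exactly 6: Endo — 1 fencer.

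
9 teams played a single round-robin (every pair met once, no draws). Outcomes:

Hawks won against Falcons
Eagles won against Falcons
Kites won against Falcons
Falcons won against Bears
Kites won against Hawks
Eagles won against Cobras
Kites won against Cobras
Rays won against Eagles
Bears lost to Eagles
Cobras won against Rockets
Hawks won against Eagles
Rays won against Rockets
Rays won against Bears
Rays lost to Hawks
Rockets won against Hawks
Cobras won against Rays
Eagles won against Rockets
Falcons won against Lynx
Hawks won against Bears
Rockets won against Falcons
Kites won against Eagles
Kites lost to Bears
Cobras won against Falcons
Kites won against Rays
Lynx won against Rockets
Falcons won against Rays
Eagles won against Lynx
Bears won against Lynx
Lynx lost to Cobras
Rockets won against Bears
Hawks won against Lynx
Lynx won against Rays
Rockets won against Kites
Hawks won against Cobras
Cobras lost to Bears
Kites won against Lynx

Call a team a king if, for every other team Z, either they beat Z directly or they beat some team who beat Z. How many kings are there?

Cobras reaches everyone (king).
Rays reaches everyone (king).
Bears reaches everyone (king).
Hawks reaches everyone (king).
Rockets reaches everyone (king).
Eagles reaches everyone (king).
Kites reaches everyone (king).
Lynx cannot reach Cobras in two steps.
Falcons cannot reach Hawks in two steps.
Kings: Cobras, Rays, Bears, Hawks, Rockets, Eagles, Kites — 7.

7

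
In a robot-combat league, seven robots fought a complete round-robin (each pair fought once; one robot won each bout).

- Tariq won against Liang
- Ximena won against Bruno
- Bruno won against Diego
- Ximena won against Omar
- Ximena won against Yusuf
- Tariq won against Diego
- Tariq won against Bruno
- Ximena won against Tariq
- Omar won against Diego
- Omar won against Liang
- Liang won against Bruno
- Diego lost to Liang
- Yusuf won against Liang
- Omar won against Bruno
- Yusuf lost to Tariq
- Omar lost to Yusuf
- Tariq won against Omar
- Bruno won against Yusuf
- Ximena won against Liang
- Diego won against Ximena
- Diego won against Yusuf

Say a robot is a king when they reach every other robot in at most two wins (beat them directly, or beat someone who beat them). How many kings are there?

Liang cannot reach Omar, Tariq in two steps.
Yusuf cannot reach Ximena, Tariq in two steps.
Ximena reaches everyone (king).
Omar cannot reach Tariq in two steps.
Diego reaches everyone (king).
Tariq reaches everyone (king).
Bruno cannot reach Tariq in two steps.
Kings: Ximena, Diego, Tariq — 3.

3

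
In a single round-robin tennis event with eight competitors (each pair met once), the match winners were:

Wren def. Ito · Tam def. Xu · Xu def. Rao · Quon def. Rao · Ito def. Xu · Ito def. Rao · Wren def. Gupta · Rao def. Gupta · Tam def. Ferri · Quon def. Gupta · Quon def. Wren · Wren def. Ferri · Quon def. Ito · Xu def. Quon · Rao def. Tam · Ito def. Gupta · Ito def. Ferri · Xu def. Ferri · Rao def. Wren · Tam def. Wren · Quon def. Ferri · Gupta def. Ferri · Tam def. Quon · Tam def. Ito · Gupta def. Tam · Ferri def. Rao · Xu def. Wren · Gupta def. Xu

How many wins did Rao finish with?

Rao's results: beat Wren, Gupta, Tam; lost to Ito, Ferri, Xu, Quon.
That is 3 wins.

3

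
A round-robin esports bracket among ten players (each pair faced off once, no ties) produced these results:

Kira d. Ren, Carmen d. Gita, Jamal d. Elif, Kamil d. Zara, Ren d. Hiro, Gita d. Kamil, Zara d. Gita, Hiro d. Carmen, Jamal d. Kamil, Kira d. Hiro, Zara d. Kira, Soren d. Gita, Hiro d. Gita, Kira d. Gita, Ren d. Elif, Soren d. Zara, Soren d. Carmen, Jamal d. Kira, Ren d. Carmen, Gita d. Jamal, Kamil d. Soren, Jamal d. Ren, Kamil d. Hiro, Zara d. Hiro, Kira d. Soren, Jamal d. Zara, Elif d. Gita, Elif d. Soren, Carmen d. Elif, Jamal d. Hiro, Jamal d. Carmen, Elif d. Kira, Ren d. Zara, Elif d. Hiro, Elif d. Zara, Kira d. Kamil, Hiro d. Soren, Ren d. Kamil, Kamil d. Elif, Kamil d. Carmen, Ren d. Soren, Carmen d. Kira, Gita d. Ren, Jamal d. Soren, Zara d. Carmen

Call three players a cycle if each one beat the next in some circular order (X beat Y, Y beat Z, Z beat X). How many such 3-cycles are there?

29

Win totals: Elif 5, Zara 4, Jamal 8, Gita 3, Hiro 3, Kira 5, Kamil 5, Carmen 3, Soren 3, Ren 6.
A player with w wins dominates both others in C(w,2) triples; summing gives 10 + 6 + 28 + 3 + 3 + 10 + 10 + 3 + 3 + 15 = 91 transitive triples.
Total triples C(10,3) = 120, so cyclic triples = 120 − 91 = 29.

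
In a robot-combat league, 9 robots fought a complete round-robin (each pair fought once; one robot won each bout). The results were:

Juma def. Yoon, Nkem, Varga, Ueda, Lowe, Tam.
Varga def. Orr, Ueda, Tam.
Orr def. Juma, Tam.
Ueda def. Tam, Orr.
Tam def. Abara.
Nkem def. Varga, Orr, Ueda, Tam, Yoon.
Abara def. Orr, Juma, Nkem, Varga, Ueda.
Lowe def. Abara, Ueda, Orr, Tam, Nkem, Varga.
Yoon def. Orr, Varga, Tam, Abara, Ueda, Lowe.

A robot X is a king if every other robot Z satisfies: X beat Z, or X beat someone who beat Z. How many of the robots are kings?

Juma reaches everyone (king).
Yoon reaches everyone (king).
Nkem reaches everyone (king).
Lowe reaches everyone (king).
Ueda cannot reach Yoon, Nkem, Lowe, Varga in two steps.
Varga cannot reach Yoon, Nkem, Lowe in two steps.
Tam cannot reach Yoon, Lowe in two steps.
Orr reaches everyone (king).
Abara reaches everyone (king).
Kings: Juma, Yoon, Nkem, Lowe, Orr, Abara — 6.

6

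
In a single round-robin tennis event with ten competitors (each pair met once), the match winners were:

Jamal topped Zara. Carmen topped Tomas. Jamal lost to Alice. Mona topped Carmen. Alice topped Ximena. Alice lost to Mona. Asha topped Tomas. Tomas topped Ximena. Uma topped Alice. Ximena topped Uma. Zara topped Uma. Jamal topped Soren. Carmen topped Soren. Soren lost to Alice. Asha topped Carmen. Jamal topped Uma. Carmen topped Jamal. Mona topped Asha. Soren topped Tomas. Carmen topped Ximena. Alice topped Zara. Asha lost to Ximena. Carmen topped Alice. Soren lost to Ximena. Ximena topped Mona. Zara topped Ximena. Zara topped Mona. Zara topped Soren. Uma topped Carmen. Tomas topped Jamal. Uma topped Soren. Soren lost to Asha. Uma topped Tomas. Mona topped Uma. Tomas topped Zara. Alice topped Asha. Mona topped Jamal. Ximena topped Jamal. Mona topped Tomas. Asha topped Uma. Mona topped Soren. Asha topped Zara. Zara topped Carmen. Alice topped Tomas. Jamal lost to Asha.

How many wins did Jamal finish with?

3

Jamal's results: beat Soren, Zara, Uma; lost to Tomas, Mona, Alice, Carmen, Asha, Ximena.
That is 3 wins.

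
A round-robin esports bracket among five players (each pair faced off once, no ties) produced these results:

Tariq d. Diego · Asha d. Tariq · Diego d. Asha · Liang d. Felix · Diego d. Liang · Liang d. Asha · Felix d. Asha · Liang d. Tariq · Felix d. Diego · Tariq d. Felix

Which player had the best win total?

Liang

Win totals: Liang 3, Asha 1, Tariq 2, Diego 2, Felix 2.
Liang leads with 3 wins (next highest: 2).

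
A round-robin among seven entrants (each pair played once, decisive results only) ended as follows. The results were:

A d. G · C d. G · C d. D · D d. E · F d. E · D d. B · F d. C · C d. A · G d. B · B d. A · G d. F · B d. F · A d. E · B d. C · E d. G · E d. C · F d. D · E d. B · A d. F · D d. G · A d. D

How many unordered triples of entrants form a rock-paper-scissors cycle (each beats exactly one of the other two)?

13

Win totals: A 4, B 3, C 3, D 3, E 3, F 3, G 2.
An entrant with w wins dominates both others in C(w,2) triples; summing gives 6 + 3 + 3 + 3 + 3 + 3 + 1 = 22 transitive triples.
Total triples C(7,3) = 35, so cyclic triples = 35 − 22 = 13.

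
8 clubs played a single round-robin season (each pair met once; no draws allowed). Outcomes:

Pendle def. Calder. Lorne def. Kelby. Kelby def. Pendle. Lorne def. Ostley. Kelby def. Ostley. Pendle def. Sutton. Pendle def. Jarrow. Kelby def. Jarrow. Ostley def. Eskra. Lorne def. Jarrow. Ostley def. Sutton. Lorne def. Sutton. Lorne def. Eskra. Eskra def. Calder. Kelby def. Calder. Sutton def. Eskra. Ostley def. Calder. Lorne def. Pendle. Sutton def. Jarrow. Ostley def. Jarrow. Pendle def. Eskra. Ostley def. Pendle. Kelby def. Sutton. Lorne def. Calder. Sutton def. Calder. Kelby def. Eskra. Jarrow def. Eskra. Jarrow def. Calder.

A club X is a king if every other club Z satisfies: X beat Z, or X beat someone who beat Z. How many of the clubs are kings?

1

Eskra cannot reach Kelby, Pendle, Lorne, Sutton, Ostley, Jarrow in two steps.
Kelby cannot reach Lorne in two steps.
Pendle cannot reach Kelby, Lorne, Ostley in two steps.
Lorne reaches everyone (king).
Calder cannot reach Eskra, Kelby, Pendle, Lorne, Sutton, Ostley, Jarrow in two steps.
Sutton cannot reach Kelby, Pendle, Lorne, Ostley in two steps.
Ostley cannot reach Kelby, Lorne in two steps.
Jarrow cannot reach Kelby, Pendle, Lorne, Sutton, Ostley in two steps.
Kings: Lorne — 1.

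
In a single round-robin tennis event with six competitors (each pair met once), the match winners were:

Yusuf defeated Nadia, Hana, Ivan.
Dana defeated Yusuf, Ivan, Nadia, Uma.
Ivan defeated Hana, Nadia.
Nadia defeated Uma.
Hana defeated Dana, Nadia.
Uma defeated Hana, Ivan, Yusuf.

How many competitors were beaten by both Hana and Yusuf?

1

Hana beat: Dana, Nadia.
Yusuf beat: Nadia, Ivan, Hana.
Both beat: Nadia — 1.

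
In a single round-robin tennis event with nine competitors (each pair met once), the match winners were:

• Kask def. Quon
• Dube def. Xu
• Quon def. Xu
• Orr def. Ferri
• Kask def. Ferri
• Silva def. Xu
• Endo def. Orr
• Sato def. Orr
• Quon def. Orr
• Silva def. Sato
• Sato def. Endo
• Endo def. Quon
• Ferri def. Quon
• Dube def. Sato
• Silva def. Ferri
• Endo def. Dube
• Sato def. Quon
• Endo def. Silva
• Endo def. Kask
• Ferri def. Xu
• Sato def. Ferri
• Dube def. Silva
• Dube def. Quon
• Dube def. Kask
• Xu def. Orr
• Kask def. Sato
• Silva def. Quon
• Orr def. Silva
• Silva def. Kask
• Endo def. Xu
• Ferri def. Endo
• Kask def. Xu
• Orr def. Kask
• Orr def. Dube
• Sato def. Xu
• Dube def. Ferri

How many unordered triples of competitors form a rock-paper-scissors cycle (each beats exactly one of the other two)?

18

Win totals: Endo 6, Silva 5, Dube 6, Xu 1, Orr 4, Sato 5, Ferri 3, Kask 4, Quon 2.
A competitor with w wins dominates both others in C(w,2) triples; summing gives 15 + 10 + 15 + 0 + 6 + 10 + 3 + 6 + 1 = 66 transitive triples.
Total triples C(9,3) = 84, so cyclic triples = 84 − 66 = 18.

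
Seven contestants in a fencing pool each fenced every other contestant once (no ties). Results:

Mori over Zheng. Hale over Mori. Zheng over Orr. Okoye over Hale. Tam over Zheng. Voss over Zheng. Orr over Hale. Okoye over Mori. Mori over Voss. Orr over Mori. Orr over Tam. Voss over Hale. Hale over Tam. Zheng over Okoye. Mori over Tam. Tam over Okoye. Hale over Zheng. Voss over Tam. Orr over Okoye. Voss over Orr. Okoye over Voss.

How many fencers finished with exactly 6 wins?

Win totals: Hale 3, Orr 4, Voss 4, Okoye 3, Mori 3, Zheng 2, Tam 2.
No fencer has exactly 6 wins.

0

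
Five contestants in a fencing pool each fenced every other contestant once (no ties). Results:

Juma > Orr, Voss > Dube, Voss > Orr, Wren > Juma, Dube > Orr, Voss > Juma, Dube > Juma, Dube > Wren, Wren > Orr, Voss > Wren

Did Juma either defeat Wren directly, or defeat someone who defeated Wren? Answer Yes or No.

Juma did not beat Wren directly.
Juma beat Orr, but each of them lost to Wren. No two-step path.

No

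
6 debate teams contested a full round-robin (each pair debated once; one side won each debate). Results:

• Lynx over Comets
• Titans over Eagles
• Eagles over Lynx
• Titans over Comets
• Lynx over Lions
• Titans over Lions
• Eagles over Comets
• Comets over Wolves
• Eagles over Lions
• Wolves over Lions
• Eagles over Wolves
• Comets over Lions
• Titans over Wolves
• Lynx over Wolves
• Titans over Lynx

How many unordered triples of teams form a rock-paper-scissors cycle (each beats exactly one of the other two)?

0

Of the C(6,3) = 20 triples, the cyclic ones are: none.
That is 0.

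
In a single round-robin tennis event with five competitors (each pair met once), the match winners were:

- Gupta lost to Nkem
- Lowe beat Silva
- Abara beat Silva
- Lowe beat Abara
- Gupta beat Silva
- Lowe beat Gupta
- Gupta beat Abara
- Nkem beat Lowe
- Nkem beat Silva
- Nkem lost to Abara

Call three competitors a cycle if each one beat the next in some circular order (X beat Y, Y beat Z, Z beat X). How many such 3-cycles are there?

2

Of the C(5,3) = 10 triples, the cyclic ones are: {Abara, Nkem, Lowe}; {Abara, Nkem, Gupta}.
That is 2.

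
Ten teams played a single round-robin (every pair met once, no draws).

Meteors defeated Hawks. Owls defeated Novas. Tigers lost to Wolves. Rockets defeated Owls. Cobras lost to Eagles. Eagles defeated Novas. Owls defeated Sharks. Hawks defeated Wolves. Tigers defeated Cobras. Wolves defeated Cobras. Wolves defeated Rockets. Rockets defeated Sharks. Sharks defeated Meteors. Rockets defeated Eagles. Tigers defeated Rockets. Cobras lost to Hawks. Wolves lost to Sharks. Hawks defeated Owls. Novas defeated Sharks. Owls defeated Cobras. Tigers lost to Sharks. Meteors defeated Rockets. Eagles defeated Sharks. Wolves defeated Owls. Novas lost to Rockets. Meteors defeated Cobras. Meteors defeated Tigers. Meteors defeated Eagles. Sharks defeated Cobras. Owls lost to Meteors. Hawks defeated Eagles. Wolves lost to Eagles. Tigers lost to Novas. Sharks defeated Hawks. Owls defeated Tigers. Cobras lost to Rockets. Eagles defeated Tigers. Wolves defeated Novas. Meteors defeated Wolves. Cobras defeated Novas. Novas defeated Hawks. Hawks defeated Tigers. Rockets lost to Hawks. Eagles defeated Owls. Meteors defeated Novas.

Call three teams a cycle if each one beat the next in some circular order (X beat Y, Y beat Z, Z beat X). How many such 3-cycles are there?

Win totals: Novas 3, Cobras 1, Tigers 2, Wolves 5, Owls 4, Hawks 6, Rockets 5, Eagles 6, Meteors 8, Sharks 5.
A team with w wins dominates both others in C(w,2) triples; summing gives 3 + 0 + 1 + 10 + 6 + 15 + 10 + 15 + 28 + 10 = 98 transitive triples.
Total triples C(10,3) = 120, so cyclic triples = 120 − 98 = 22.

22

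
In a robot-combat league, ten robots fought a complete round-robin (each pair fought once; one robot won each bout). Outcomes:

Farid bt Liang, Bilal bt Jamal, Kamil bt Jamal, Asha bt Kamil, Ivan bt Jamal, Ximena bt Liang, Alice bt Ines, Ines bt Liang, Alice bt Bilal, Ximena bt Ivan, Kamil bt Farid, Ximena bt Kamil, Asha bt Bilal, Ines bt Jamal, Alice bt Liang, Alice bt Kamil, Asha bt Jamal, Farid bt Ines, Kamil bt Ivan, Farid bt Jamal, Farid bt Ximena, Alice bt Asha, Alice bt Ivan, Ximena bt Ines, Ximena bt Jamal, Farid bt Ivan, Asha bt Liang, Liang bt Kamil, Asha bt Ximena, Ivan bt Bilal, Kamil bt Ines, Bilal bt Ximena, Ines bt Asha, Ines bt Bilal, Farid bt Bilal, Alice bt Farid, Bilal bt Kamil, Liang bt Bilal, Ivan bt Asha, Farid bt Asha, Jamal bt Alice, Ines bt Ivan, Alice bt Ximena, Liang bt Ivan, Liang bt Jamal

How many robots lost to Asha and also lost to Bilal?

Asha beat: Liang, Ximena, Jamal, Kamil, Bilal.
Bilal beat: Ximena, Jamal, Kamil.
Both beat: Ximena, Jamal, Kamil — 3.

3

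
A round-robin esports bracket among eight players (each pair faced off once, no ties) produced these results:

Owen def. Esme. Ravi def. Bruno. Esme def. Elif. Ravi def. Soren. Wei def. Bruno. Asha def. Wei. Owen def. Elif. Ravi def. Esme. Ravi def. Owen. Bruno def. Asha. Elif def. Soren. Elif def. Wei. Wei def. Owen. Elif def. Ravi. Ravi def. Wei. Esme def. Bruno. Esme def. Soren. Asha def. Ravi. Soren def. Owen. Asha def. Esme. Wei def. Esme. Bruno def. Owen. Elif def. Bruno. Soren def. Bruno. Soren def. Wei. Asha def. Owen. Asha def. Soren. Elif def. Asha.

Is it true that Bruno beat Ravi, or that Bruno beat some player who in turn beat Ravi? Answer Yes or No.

Yes

Bruno did not beat Ravi directly.
Bruno beat Asha, Owen. Of those, Asha beat Ravi.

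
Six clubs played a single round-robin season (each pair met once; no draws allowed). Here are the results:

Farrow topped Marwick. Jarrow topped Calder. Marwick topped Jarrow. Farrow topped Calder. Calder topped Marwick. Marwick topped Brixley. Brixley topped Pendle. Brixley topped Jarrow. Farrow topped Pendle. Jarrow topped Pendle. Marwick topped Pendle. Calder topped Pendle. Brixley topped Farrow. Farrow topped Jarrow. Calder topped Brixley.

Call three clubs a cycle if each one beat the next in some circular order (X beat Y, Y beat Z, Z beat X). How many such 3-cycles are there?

4

Win totals: Jarrow 2, Farrow 4, Calder 3, Marwick 3, Pendle 0, Brixley 3.
A club with w wins dominates both others in C(w,2) triples; summing gives 1 + 6 + 3 + 3 + 0 + 3 = 16 transitive triples.
Total triples C(6,3) = 20, so cyclic triples = 20 − 16 = 4.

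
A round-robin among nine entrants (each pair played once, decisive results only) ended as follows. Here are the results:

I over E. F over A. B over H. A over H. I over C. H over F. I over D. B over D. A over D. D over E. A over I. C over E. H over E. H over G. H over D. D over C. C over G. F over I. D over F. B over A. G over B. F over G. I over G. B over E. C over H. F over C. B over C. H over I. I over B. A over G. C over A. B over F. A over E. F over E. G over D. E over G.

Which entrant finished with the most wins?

Win totals: A 5, B 6, C 4, D 3, E 1, F 5, G 2, H 5, I 5.
B leads with 6 wins (next highest: 5).

B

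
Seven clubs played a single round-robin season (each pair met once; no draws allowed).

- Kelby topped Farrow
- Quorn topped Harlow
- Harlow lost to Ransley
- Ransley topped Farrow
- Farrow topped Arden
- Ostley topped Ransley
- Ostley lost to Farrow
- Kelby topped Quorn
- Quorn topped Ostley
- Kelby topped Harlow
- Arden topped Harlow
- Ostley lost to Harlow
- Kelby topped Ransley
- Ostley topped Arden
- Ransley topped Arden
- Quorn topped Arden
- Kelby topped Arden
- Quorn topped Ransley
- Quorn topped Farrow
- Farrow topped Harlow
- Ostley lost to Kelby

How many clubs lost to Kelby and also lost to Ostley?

Kelby beat: Ransley, Ostley, Farrow, Quorn, Arden, Harlow.
Ostley beat: Ransley, Arden.
Both beat: Ransley, Arden — 2.

2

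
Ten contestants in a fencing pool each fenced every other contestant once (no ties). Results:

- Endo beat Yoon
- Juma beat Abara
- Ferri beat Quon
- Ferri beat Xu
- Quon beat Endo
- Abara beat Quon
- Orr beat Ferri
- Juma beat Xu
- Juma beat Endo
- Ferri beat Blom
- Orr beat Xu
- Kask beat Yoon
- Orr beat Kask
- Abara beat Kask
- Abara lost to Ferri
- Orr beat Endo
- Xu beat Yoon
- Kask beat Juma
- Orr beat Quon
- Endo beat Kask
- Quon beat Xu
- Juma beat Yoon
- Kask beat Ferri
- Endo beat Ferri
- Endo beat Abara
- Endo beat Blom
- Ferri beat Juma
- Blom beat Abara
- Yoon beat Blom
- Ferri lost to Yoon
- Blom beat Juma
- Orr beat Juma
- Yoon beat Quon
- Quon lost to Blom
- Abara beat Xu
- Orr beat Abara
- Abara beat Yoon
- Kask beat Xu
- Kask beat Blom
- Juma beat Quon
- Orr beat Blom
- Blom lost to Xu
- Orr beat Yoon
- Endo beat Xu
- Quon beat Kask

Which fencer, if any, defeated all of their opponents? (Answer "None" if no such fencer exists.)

Orr

Orr has 9 wins out of 9 opponents — a perfect record.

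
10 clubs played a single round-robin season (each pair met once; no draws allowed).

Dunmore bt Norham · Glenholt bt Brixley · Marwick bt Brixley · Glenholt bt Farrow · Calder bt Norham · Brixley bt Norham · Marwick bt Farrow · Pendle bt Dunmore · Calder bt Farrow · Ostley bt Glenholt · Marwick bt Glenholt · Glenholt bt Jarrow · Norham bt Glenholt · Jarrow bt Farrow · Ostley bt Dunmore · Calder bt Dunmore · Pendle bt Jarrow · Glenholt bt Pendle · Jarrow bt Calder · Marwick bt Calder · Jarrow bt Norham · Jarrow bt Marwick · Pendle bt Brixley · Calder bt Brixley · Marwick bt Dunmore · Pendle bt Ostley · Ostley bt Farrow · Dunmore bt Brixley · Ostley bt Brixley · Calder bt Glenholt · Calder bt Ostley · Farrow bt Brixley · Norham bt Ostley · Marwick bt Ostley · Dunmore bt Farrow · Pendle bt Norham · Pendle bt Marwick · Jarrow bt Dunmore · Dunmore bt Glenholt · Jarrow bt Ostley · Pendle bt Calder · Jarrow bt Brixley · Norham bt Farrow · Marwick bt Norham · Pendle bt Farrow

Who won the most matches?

Pendle

Win totals: Brixley 1, Farrow 1, Ostley 4, Marwick 7, Pendle 8, Calder 6, Dunmore 4, Norham 3, Jarrow 7, Glenholt 4.
Pendle leads with 8 wins (next highest: 7).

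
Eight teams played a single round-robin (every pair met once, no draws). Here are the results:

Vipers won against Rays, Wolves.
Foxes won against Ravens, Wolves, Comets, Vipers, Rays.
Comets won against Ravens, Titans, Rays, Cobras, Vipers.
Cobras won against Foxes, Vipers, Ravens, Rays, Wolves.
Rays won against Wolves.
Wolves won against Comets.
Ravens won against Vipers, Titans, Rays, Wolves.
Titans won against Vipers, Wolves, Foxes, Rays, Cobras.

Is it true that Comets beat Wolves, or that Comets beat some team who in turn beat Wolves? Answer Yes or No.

Comets did not beat Wolves directly.
Comets beat Vipers, Cobras, Titans, Rays, Ravens. Of those, Vipers beat Wolves.

Yes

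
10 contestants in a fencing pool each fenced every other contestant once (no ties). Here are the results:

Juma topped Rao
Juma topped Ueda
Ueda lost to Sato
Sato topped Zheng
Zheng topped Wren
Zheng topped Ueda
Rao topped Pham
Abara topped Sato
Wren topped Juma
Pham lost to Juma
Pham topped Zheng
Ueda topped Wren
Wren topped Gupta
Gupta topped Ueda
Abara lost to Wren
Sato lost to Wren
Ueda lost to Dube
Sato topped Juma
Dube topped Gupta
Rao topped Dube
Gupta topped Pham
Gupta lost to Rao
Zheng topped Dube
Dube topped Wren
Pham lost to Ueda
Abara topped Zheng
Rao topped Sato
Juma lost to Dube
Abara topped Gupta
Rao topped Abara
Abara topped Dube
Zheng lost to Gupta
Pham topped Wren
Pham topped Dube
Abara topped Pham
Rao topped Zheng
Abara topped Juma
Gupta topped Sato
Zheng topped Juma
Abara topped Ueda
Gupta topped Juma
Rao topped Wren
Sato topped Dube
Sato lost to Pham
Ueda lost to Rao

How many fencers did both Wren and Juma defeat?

Wren beat: Juma, Sato, Gupta, Abara.
Juma beat: Ueda, Rao, Pham.
No one was beaten by both.

0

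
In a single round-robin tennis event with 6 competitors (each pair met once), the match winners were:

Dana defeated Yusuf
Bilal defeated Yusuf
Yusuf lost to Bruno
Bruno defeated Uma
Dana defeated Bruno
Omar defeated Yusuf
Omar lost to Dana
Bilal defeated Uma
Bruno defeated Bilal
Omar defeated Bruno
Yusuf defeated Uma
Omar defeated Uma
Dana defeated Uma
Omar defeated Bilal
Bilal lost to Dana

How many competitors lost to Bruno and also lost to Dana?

3

Bruno beat: Yusuf, Bilal, Uma.
Dana beat: Yusuf, Bilal, Uma, Omar, Bruno.
Both beat: Yusuf, Bilal, Uma — 3.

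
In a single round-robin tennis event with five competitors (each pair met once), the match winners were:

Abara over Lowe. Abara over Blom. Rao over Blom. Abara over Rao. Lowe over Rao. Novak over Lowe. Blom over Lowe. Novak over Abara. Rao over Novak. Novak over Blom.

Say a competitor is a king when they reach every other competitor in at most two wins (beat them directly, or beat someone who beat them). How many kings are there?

3

Rao reaches everyone (king).
Abara reaches everyone (king).
Lowe cannot reach Abara in two steps.
Novak reaches everyone (king).
Blom cannot reach Abara, Novak in two steps.
Kings: Rao, Abara, Novak — 3.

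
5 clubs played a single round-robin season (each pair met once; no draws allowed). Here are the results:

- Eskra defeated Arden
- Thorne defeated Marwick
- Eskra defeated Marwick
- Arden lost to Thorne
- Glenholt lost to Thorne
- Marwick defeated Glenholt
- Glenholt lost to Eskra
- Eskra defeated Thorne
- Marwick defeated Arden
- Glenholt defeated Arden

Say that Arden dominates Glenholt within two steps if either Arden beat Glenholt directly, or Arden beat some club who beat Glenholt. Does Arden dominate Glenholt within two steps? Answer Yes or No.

No

Arden did not beat Glenholt directly.
Arden beat no one, so there is no intermediate club.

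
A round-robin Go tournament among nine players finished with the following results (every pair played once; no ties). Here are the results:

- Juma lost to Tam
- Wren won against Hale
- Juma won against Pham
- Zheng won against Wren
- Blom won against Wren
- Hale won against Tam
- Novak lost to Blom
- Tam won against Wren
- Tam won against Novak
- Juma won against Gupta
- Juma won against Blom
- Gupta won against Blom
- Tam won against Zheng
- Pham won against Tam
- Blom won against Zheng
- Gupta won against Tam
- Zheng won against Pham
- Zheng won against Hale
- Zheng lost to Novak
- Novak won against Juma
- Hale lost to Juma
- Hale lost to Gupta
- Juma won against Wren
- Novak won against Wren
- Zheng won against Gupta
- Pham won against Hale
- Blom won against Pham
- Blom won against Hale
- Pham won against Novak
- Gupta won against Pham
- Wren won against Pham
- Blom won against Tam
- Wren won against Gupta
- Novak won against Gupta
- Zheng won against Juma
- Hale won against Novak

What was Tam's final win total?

4

Tam's results: beat Novak, Juma, Wren, Zheng; lost to Hale, Gupta, Blom, Pham.
That is 4 wins.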